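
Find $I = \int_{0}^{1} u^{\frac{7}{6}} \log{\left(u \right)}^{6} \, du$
$\frac{201553920}{62748517}$

Consider the simpler parametrised integral
$$J(a) = \int_{0}^{1} u^{a} \, du = \frac{1}{a + 1}.$$

Differentiating under the integral sign brings down a factor of $\ln u$:
$$\frac{dJ}{da} = \int_{0}^{1} u^{a} \log{\left(u \right)} \, du = - \frac{1}{\left(a + 1\right)^{2}}.$$

Repeating $6$ times in total — each differentiation brings down another $\ln u$ — gives
$$\frac{d^{6}J}{da^{6}} = \int_{0}^{1} u^{a} \log{\left(u \right)}^{6} \, du = \frac{720}{\left(a + 1\right)^{7}},$$
and the integrand here is exactly the target integrand, so $I = \frac{720}{\left(a + 1\right)^{7}}$.

Setting $a = \frac{7}{6}$:
$$I = \frac{201553920}{62748517}.$$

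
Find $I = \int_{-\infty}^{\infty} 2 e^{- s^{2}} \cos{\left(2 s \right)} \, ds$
$\frac{2 \sqrt{\pi}}{e}$

Define $I(b) = \int_{-\infty}^{\infty} 2 e^{- s^{2}} \cos{\left(b s \right)} \, ds$.

Differentiating under the integral sign,
$$I'(b) = \int_{-\infty}^{\infty} - 2 s e^{- s^{2}} \sin{\left(b s \right)} \, ds.$$

Integrate $\int_{-\infty}^{\infty} s \sin(b s)\, e^{- s^{2}}\, ds$ by parts with $u = \sin(b s)$ and $dv = s\, e^{- s^{2}}\, ds$, giving $v = - \frac{e^{- s^{2}}}{2}$. The boundary term vanishes and
$$\int_{-\infty}^{\infty} s \sin(b s)\, e^{- s^{2}}\, ds = \frac{b}{2} \int_{-\infty}^{\infty} \cos(b s)\, e^{- s^{2}}\, ds,$$
so $I'(b) = - \frac{b}{2}\, I(b)$.

This is a separable first-order ODE; solving with the initial condition $I(0) = \int_{-\infty}^{\infty} 2 e^{- s^{2}}\,ds = 2 \sqrt{\pi}$ gives
$$I(b) = 2 \sqrt{\pi} e^{- \frac{b^{2}}{4}}.$$

Setting $b = 2$:
$$I = \frac{2 \sqrt{\pi}}{e}.$$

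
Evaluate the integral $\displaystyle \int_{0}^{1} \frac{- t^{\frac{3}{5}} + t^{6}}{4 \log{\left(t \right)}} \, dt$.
$\log{\left(\frac{\sqrt[4]{70}}{2} \right)}$

Introduce a parameter $a$ in the exponent: let $I(a) = \int_{0}^{1} \frac{t^{6} - t^{a}}{4 \log{\left(t \right)}} \, dt$.

Since $\dfrac{\partial}{\partial a}\,t^{a} = t^{a} \ln t$, the $\ln t$ in the denominator cancels and
$$\frac{dI}{da} = \int_{0}^{1} - \frac{1}{4} t^{a} \, dt = - \frac{1}{4} \left[\frac{t^{a+1}}{a+1}\right]_0^1 = - \frac{1}{4 a + 4}.$$

Integrating with respect to $a$ gives $I(a) = - \frac{\log{\left(a + 1 \right)}}{4} + \frac{\log{\left(7 \right)}}{4} + C$.

At $a = 6$ the integrand is identically $0$, so $I(6) = 0$. The closed form gives $0$, hence $C = 0$.

Setting $a = \frac{3}{5}$:
$$I = \log{\left(\frac{\sqrt[4]{70}}{2} \right)}.$$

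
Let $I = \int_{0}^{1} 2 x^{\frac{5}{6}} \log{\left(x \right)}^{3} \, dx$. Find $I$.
$- \frac{15552}{14641}$

Consider the simpler parametrised integral
$$J(a) = \int_{0}^{1} 2 x^{a} \, dx = \frac{2}{a + 1}.$$

Differentiating under the integral sign brings down a factor of $\ln x$:
$$\frac{dJ}{da} = \int_{0}^{1} 2 x^{a} \log{\left(x \right)} \, dx = - \frac{2}{\left(a + 1\right)^{2}}.$$

Repeating $3$ times in total — each differentiation brings down another $\ln x$ — gives
$$\frac{d^{3}J}{da^{3}} = \int_{0}^{1} 2 x^{a} \log{\left(x \right)}^{3} \, dx = - \frac{12}{\left(a + 1\right)^{4}},$$
and the integrand here is exactly the target integrand, so $I = - \frac{12}{\left(a + 1\right)^{4}}$.

Setting $a = \frac{5}{6}$:
$$I = - \frac{15552}{14641}.$$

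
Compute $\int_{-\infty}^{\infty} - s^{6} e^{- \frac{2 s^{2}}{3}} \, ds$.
$- \frac{405 \sqrt{6} \sqrt{\pi}}{128}$

Begin with the known integral
$$J(a) = \int_{-\infty}^{\infty} - e^{- a s^{2}} \, ds = - \frac{\sqrt{\pi}}{\sqrt{a}}.$$

Differentiating under the integral sign brings down a factor of $(-s^2)$:
$$\frac{dJ}{da} = \int_{-\infty}^{\infty} s^{2} e^{- a s^{2}} \, ds = \frac{\sqrt{\pi}}{2 a^{\frac{3}{2}}}.$$

Repeating $3$ times in total — each differentiation brings down another $(-s^2)$ — gives
$$\frac{d^{3}J}{da^{3}} = \int_{-\infty}^{\infty} s^{6} e^{- a s^{2}} \, ds = \frac{15 \sqrt{\pi}}{8 a^{\frac{7}{2}}},$$
and the integrand here is $(-1)^{3}$ times the target integrand, so $I = (-1)^{3}\,\frac{d^{3}J}{da^{3}} = - \frac{15 \sqrt{\pi}}{8 a^{\frac{7}{2}}}$.

Setting $a = \frac{2}{3}$:
$$I = - \frac{405 \sqrt{6} \sqrt{\pi}}{128}.$$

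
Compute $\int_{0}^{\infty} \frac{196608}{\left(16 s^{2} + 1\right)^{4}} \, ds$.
$7680 \pi$

Recall the elementary integral
$$J(a) = \int_{0}^{\infty} \frac{3}{a^{2} + s^{2}} \, ds = \frac{3 \pi}{2 a}.$$

Differentiating under the integral sign with respect to $a$,
$$\frac{dJ}{da} = \int_{0}^{\infty} - \frac{6 a}{\left(a^{2} + s^{2}\right)^{2}} \, ds = - \frac{3 \pi}{2 a^{2}},$$
so $\int_{0}^{\infty} \frac{3}{\left(a^{2} + s^{2}\right)^{2}} \, ds = \frac{3 \pi}{4 a^{3}}$.

Repeating — each differentiation of $1/(s^2+a^2)^j$ produces $-2ja/(s^2+a^2)^{j+1}$ — and dividing through by $-2ja$ at each step yields, after $3$ differentiations in total,
$$\int_{0}^{\infty} \frac{3}{\left(a^{2} + s^{2}\right)^{4}} \, ds = \frac{15 \pi}{32 a^{7}}.$$

Setting $a = \frac{1}{4}$:
$$I = 7680 \pi.$$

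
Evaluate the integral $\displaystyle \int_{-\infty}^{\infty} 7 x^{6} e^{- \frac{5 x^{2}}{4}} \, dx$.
$\frac{336 \sqrt{5} \sqrt{\pi}}{125}$

Begin with the known integral
$$J(a) = \int_{-\infty}^{\infty} 7 e^{- a x^{2}} \, dx = \frac{7 \sqrt{\pi}}{\sqrt{a}}.$$

Differentiating under the integral sign brings down a factor of $(-x^2)$:
$$\frac{dJ}{da} = \int_{-\infty}^{\infty} - 7 x^{2} e^{- a x^{2}} \, dx = - \frac{7 \sqrt{\pi}}{2 a^{\frac{3}{2}}}.$$

Repeating $3$ times in total — each differentiation brings down another $(-x^2)$ — gives
$$\frac{d^{3}J}{da^{3}} = \int_{-\infty}^{\infty} - 7 x^{6} e^{- a x^{2}} \, dx = - \frac{105 \sqrt{\pi}}{8 a^{\frac{7}{2}}},$$
and the integrand here is $(-1)^{3}$ times the target integrand, so $I = (-1)^{3}\,\frac{d^{3}J}{da^{3}} = \frac{105 \sqrt{\pi}}{8 a^{\frac{7}{2}}}$.

Setting $a = \frac{5}{4}$:
$$I = \frac{336 \sqrt{5} \sqrt{\pi}}{125}.$$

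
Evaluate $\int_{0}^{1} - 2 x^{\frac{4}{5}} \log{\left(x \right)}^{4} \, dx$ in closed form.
$- \frac{50000}{19683}$

Begin with the known integral
$$J(a) = \int_{0}^{1} - 2 x^{a} \, dx = - \frac{2}{a + 1}.$$

Differentiating under the integral sign brings down a factor of $\ln x$:
$$\frac{dJ}{da} = \int_{0}^{1} - 2 x^{a} \log{\left(x \right)} \, dx = \frac{2}{\left(a + 1\right)^{2}}.$$

Repeating $4$ times in total — each differentiation brings down another $\ln x$ — gives
$$\frac{d^{4}J}{da^{4}} = \int_{0}^{1} - 2 x^{a} \log{\left(x \right)}^{4} \, dx = - \frac{48}{\left(a + 1\right)^{5}},$$
and the integrand here is exactly the target integrand, so $I = - \frac{48}{\left(a + 1\right)^{5}}$.

Setting $a = \frac{4}{5}$:
$$I = - \frac{50000}{19683}.$$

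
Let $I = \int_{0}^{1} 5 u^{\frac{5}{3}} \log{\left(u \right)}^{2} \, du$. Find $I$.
$\frac{135}{256}$

Start from the elementary integral
$$J(a) = \int_{0}^{1} 5 u^{a} \, du = \frac{5}{a + 1}.$$

Differentiating under the integral sign brings down a factor of $\ln u$:
$$\frac{dJ}{da} = \int_{0}^{1} 5 u^{a} \log{\left(u \right)} \, du = - \frac{5}{\left(a + 1\right)^{2}}.$$

Repeating twice in total — each differentiation brings down another $\ln u$ — gives
$$\frac{d^{2}J}{da^{2}} = \int_{0}^{1} 5 u^{a} \log{\left(u \right)}^{2} \, du = \frac{10}{\left(a + 1\right)^{3}},$$
and the integrand here is exactly the target integrand, so $I = \frac{10}{\left(a + 1\right)^{3}}$.

Setting $a = \frac{5}{3}$:
$$I = \frac{135}{256}.$$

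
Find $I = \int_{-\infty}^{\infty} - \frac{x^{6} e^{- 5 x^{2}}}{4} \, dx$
$- \frac{3 \sqrt{5} \sqrt{\pi}}{4000}$

Begin with the known integral
$$J(a) = \int_{-\infty}^{\infty} - \frac{e^{- a x^{2}}}{4} \, dx = - \frac{\sqrt{\pi}}{4 \sqrt{a}}.$$

Differentiating under the integral sign brings down a factor of $(-x^2)$:
$$\frac{dJ}{da} = \int_{-\infty}^{\infty} \frac{x^{2} e^{- a x^{2}}}{4} \, dx = \frac{\sqrt{\pi}}{8 a^{\frac{3}{2}}}.$$

Repeating $3$ times in total — each differentiation brings down another $(-x^2)$ — gives
$$\frac{d^{3}J}{da^{3}} = \int_{-\infty}^{\infty} \frac{x^{6} e^{- a x^{2}}}{4} \, dx = \frac{15 \sqrt{\pi}}{32 a^{\frac{7}{2}}},$$
and the integrand here is $(-1)^{3}$ times the target integrand, so $I = (-1)^{3}\,\frac{d^{3}J}{da^{3}} = - \frac{15 \sqrt{\pi}}{32 a^{\frac{7}{2}}}$.

Setting $a = 5$:
$$I = - \frac{3 \sqrt{5} \sqrt{\pi}}{4000}.$$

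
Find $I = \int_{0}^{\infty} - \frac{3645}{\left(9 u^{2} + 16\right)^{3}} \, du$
$- \frac{3645 \pi}{16384}$

Recall the elementary integral
$$J(a) = \int_{0}^{\infty} - \frac{5}{a^{2} + u^{2}} \, du = - \frac{5 \pi}{2 a}.$$

Differentiating under the integral sign with respect to $a$,
$$\frac{dJ}{da} = \int_{0}^{\infty} \frac{10 a}{\left(a^{2} + u^{2}\right)^{2}} \, du = \frac{5 \pi}{2 a^{2}},$$
so $\int_{0}^{\infty} - \frac{5}{\left(a^{2} + u^{2}\right)^{2}} \, du = - \frac{5 \pi}{4 a^{3}}$.

Repeating — each differentiation of $1/(u^2+a^2)^j$ produces $-2ja/(u^2+a^2)^{j+1}$ — and dividing through by $-2ja$ at each step yields, after $2$ differentiations in total,
$$\int_{0}^{\infty} - \frac{5}{\left(a^{2} + u^{2}\right)^{3}} \, du = - \frac{15 \pi}{16 a^{5}}.$$

Setting $a = \frac{4}{3}$:
$$I = - \frac{3645 \pi}{16384}.$$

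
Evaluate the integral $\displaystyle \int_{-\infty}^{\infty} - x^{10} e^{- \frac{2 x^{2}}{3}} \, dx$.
$- \frac{229635 \sqrt{6} \sqrt{\pi}}{2048}$

Consider the simpler parametrised integral
$$J(a) = \int_{-\infty}^{\infty} - e^{- a x^{2}} \, dx = - \frac{\sqrt{\pi}}{\sqrt{a}}.$$

Differentiating under the integral sign brings down a factor of $(-x^2)$:
$$\frac{dJ}{da} = \int_{-\infty}^{\infty} x^{2} e^{- a x^{2}} \, dx = \frac{\sqrt{\pi}}{2 a^{\frac{3}{2}}}.$$

Repeating $5$ times in total — each differentiation brings down another $(-x^2)$ — gives
$$\frac{d^{5}J}{da^{5}} = \int_{-\infty}^{\infty} x^{10} e^{- a x^{2}} \, dx = \frac{945 \sqrt{\pi}}{32 a^{\frac{11}{2}}},$$
and the integrand here is $(-1)^{5}$ times the target integrand, so $I = (-1)^{5}\,\frac{d^{5}J}{da^{5}} = - \frac{945 \sqrt{\pi}}{32 a^{\frac{11}{2}}}$.

Setting $a = \frac{2}{3}$:
$$I = - \frac{229635 \sqrt{6} \sqrt{\pi}}{2048}.$$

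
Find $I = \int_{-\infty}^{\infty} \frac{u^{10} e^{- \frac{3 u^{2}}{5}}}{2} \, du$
$\frac{109375 \sqrt{15} \sqrt{\pi}}{1728}$

Begin with the known integral
$$J(a) = \int_{-\infty}^{\infty} \frac{e^{- a u^{2}}}{2} \, du = \frac{\sqrt{\pi}}{2 \sqrt{a}}.$$

Differentiating under the integral sign brings down a factor of $(-u^2)$:
$$\frac{dJ}{da} = \int_{-\infty}^{\infty} - \frac{u^{2} e^{- a u^{2}}}{2} \, du = - \frac{\sqrt{\pi}}{4 a^{\frac{3}{2}}}.$$

Repeating $5$ times in total — each differentiation brings down another $(-u^2)$ — gives
$$\frac{d^{5}J}{da^{5}} = \int_{-\infty}^{\infty} - \frac{u^{10} e^{- a u^{2}}}{2} \, du = - \frac{945 \sqrt{\pi}}{64 a^{\frac{11}{2}}},$$
and the integrand here is $(-1)^{5}$ times the target integrand, so $I = (-1)^{5}\,\frac{d^{5}J}{da^{5}} = \frac{945 \sqrt{\pi}}{64 a^{\frac{11}{2}}}$.

Setting $a = \frac{3}{5}$:
$$I = \frac{109375 \sqrt{15} \sqrt{\pi}}{1728}.$$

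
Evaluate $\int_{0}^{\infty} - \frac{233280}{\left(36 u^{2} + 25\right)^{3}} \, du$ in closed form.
$- \frac{1458 \pi}{625}$

Begin with the known result
$$J(a) = \int_{0}^{\infty} - \frac{5}{a^{2} + u^{2}} \, du = - \frac{5 \pi}{2 a}.$$

Differentiating under the integral sign with respect to $a$,
$$\frac{dJ}{da} = \int_{0}^{\infty} \frac{10 a}{\left(a^{2} + u^{2}\right)^{2}} \, du = \frac{5 \pi}{2 a^{2}},$$
so $\int_{0}^{\infty} - \frac{5}{\left(a^{2} + u^{2}\right)^{2}} \, du = - \frac{5 \pi}{4 a^{3}}$.

Repeating — each differentiation of $1/(u^2+a^2)^j$ produces $-2ja/(u^2+a^2)^{j+1}$ — and dividing through by $-2ja$ at each step yields, after $2$ differentiations in total,
$$\int_{0}^{\infty} - \frac{5}{\left(a^{2} + u^{2}\right)^{3}} \, du = - \frac{15 \pi}{16 a^{5}}.$$

Setting $a = \frac{5}{6}$:
$$I = - \frac{1458 \pi}{625}.$$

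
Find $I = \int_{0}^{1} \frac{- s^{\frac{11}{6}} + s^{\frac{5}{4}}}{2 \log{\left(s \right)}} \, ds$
$\log{\left(\frac{3 \sqrt{102}}{34} \right)}$

Consider the one-parameter family: let $I(a) = \int_{0}^{1} \frac{- s^{\frac{11}{6}} + s^{a}}{2 \log{\left(s \right)}} \, ds$.

Since $\dfrac{\partial}{\partial a}\,s^{a} = s^{a} \ln s$, the $\ln s$ in the denominator cancels and
$$\frac{dI}{da} = \int_{0}^{1} \frac{1}{2} s^{a} \, ds = \frac{1}{2} \left[\frac{s^{a+1}}{a+1}\right]_0^1 = \frac{1}{2 \left(a + 1\right)}.$$

Integrating with respect to $a$ gives $I(a) = \log{\left(\frac{\sqrt{102} \sqrt{a + 1}}{17} \right)} + C$.

At $a = \frac{11}{6}$ the integrand is identically $0$, so $I(\frac{11}{6}) = 0$. The closed form gives $0$, hence $C = 0$.

Setting $a = \frac{5}{4}$:
$$I = \log{\left(\frac{3 \sqrt{102}}{34} \right)}.$$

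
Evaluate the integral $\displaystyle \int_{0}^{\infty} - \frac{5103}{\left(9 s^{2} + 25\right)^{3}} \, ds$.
$- \frac{5103 \pi}{50000}$

Start from the standard arctangent integral
$$J(a) = \int_{0}^{\infty} - \frac{7}{a^{2} + s^{2}} \, ds = - \frac{7 \pi}{2 a}.$$

Differentiating under the integral sign with respect to $a$,
$$\frac{dJ}{da} = \int_{0}^{\infty} \frac{14 a}{\left(a^{2} + s^{2}\right)^{2}} \, ds = \frac{7 \pi}{2 a^{2}},$$
so $\int_{0}^{\infty} - \frac{7}{\left(a^{2} + s^{2}\right)^{2}} \, ds = - \frac{7 \pi}{4 a^{3}}$.

Repeating — each differentiation of $1/(s^2+a^2)^j$ produces $-2ja/(s^2+a^2)^{j+1}$ — and dividing through by $-2ja$ at each step yields, after $2$ differentiations in total,
$$\int_{0}^{\infty} - \frac{7}{\left(a^{2} + s^{2}\right)^{3}} \, ds = - \frac{21 \pi}{16 a^{5}}.$$

Setting $a = \frac{5}{3}$:
$$I = - \frac{5103 \pi}{50000}.$$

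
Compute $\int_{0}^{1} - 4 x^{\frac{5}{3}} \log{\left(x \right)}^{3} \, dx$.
$\frac{243}{512}$

Start from the elementary integral
$$J(a) = \int_{0}^{1} - 4 x^{a} \, dx = - \frac{4}{a + 1}.$$

Differentiating under the integral sign brings down a factor of $\ln x$:
$$\frac{dJ}{da} = \int_{0}^{1} - 4 x^{a} \log{\left(x \right)} \, dx = \frac{4}{\left(a + 1\right)^{2}}.$$

Repeating $3$ times in total — each differentiation brings down another $\ln x$ — gives
$$\frac{d^{3}J}{da^{3}} = \int_{0}^{1} - 4 x^{a} \log{\left(x \right)}^{3} \, dx = \frac{24}{\left(a + 1\right)^{4}},$$
and the integrand here is exactly the target integrand, so $I = \frac{24}{\left(a + 1\right)^{4}}$.

Setting $a = \frac{5}{3}$:
$$I = \frac{243}{512}.$$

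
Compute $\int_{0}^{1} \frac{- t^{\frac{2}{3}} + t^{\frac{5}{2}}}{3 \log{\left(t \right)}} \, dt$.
$- \frac{\log{\left(10 \right)}}{3} + \frac{\log{\left(21 \right)}}{3}$

Replace the exponent $\frac{5}{2}$ by a parameter $a$: let $I(a) = \int_{0}^{1} \frac{- t^{\frac{2}{3}} + t^{a}}{3 \log{\left(t \right)}} \, dt$.

Since $\dfrac{\partial}{\partial a}\,t^{a} = t^{a} \ln t$, the $\ln t$ in the denominator cancels and
$$\frac{dI}{da} = \int_{0}^{1} \frac{1}{3} t^{a} \, dt = \frac{1}{3} \left[\frac{t^{a+1}}{a+1}\right]_0^1 = \frac{1}{3 \left(a + 1\right)}.$$

Integrating with respect to $a$ gives $I(a) = \frac{\log{\left(a + 1 \right)}}{3} - \frac{\log{\left(5 \right)}}{3} + \frac{\log{\left(3 \right)}}{3} + C$.

At $a = \frac{2}{3}$ the integrand is identically $0$, so $I(\frac{2}{3}) = 0$. The closed form gives $0$, hence $C = 0$.

Setting $a = \frac{5}{2}$:
$$I = - \frac{\log{\left(10 \right)}}{3} + \frac{\log{\left(21 \right)}}{3}.$$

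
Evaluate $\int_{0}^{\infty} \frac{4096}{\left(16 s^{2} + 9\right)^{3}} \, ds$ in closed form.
$\frac{64 \pi}{81}$

Recall the elementary integral
$$J(a) = \int_{0}^{\infty} \frac{1}{a^{2} + s^{2}} \, ds = \frac{\pi}{2 a}.$$

Differentiating under the integral sign with respect to $a$,
$$\frac{dJ}{da} = \int_{0}^{\infty} - \frac{2 a}{\left(a^{2} + s^{2}\right)^{2}} \, ds = - \frac{\pi}{2 a^{2}},$$
so $\int_{0}^{\infty} \frac{1}{\left(a^{2} + s^{2}\right)^{2}} \, ds = \frac{\pi}{4 a^{3}}$.

Repeating — each differentiation of $1/(s^2+a^2)^j$ produces $-2ja/(s^2+a^2)^{j+1}$ — and dividing through by $-2ja$ at each step yields, after $2$ differentiations in total,
$$\int_{0}^{\infty} \frac{1}{\left(a^{2} + s^{2}\right)^{3}} \, ds = \frac{3 \pi}{16 a^{5}}.$$

Setting $a = \frac{3}{4}$:
$$I = \frac{64 \pi}{81}.$$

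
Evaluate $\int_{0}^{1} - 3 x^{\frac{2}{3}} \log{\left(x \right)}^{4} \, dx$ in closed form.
$- \frac{17496}{3125}$

Consider the simpler parametrised integral
$$J(a) = \int_{0}^{1} - 3 x^{a} \, dx = - \frac{3}{a + 1}.$$

Differentiating under the integral sign brings down a factor of $\ln x$:
$$\frac{dJ}{da} = \int_{0}^{1} - 3 x^{a} \log{\left(x \right)} \, dx = \frac{3}{\left(a + 1\right)^{2}}.$$

Repeating $4$ times in total — each differentiation brings down another $\ln x$ — gives
$$\frac{d^{4}J}{da^{4}} = \int_{0}^{1} - 3 x^{a} \log{\left(x \right)}^{4} \, dx = - \frac{72}{\left(a + 1\right)^{5}},$$
and the integrand here is exactly the target integrand, so $I = - \frac{72}{\left(a + 1\right)^{5}}$.

Setting $a = \frac{2}{3}$:
$$I = - \frac{17496}{3125}.$$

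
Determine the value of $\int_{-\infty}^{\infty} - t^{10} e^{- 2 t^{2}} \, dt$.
$- \frac{945 \sqrt{2} \sqrt{\pi}}{2048}$

Begin with the known integral
$$J(a) = \int_{-\infty}^{\infty} - e^{- a t^{2}} \, dt = - \frac{\sqrt{\pi}}{\sqrt{a}}.$$

Differentiating under the integral sign brings down a factor of $(-t^2)$:
$$\frac{dJ}{da} = \int_{-\infty}^{\infty} t^{2} e^{- a t^{2}} \, dt = \frac{\sqrt{\pi}}{2 a^{\frac{3}{2}}}.$$

Repeating $5$ times in total — each differentiation brings down another $(-t^2)$ — gives
$$\frac{d^{5}J}{da^{5}} = \int_{-\infty}^{\infty} t^{10} e^{- a t^{2}} \, dt = \frac{945 \sqrt{\pi}}{32 a^{\frac{11}{2}}},$$
and the integrand here is $(-1)^{5}$ times the target integrand, so $I = (-1)^{5}\,\frac{d^{5}J}{da^{5}} = - \frac{945 \sqrt{\pi}}{32 a^{\frac{11}{2}}}$.

Setting $a = 2$:
$$I = - \frac{945 \sqrt{2} \sqrt{\pi}}{2048}.$$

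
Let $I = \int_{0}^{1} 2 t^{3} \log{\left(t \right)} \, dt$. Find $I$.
$- \frac{1}{8}$

Consider the simpler parametrised integral
$$J(a) = \int_{0}^{1} 2 t^{a} \, dt = \frac{2}{a + 1}.$$

Differentiating under the integral sign brings down a factor of $\ln t$:
$$\frac{dJ}{da} = \int_{0}^{1} 2 t^{a} \log{\left(t \right)} \, dt = - \frac{2}{\left(a + 1\right)^{2}}.$$

The integral on the left is $I$, so $I = - \frac{2}{\left(a + 1\right)^{2}}$.

Setting $a = 3$:
$$I = - \frac{1}{8}.$$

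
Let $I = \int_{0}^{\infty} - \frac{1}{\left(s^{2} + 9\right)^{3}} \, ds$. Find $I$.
$- \frac{\pi}{1296}$

Recall the elementary integral
$$J(a) = \int_{0}^{\infty} - \frac{1}{a^{2} + s^{2}} \, ds = - \frac{\pi}{2 a}.$$

Differentiating under the integral sign with respect to $a$,
$$\frac{dJ}{da} = \int_{0}^{\infty} \frac{2 a}{\left(a^{2} + s^{2}\right)^{2}} \, ds = \frac{\pi}{2 a^{2}},$$
so $\int_{0}^{\infty} - \frac{1}{\left(a^{2} + s^{2}\right)^{2}} \, ds = - \frac{\pi}{4 a^{3}}$.

Repeating — each differentiation of $1/(s^2+a^2)^j$ produces $-2ja/(s^2+a^2)^{j+1}$ — and dividing through by $-2ja$ at each step yields, after $2$ differentiations in total,
$$\int_{0}^{\infty} - \frac{1}{\left(a^{2} + s^{2}\right)^{3}} \, ds = - \frac{3 \pi}{16 a^{5}}.$$

Setting $a = 3$:
$$I = - \frac{\pi}{1296}.$$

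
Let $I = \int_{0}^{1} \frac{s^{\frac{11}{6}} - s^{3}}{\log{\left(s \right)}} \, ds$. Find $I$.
$- \log{\left(24 \right)} + \log{\left(17 \right)}$

Replace the exponent $3$ by a parameter $a$: let $I(a) = \int_{0}^{1} \frac{s^{\frac{11}{6}} - s^{a}}{\log{\left(s \right)}} \, ds$.

Since $\dfrac{\partial}{\partial a}\,s^{a} = s^{a} \ln s$, the $\ln s$ in the denominator cancels and
$$\frac{dI}{da} = \int_{0}^{1} -1 s^{a} \, ds = -1 \left[\frac{s^{a+1}}{a+1}\right]_0^1 = - \frac{1}{a + 1}.$$

Integrating with respect to $a$ gives $I(a) = - \log{\left(\frac{6 a}{17} + \frac{6}{17} \right)} + C$.

At $a = \frac{11}{6}$ the integrand is identically $0$, so $I(\frac{11}{6}) = 0$. The closed form gives $0$, hence $C = 0$.

Setting $a = 3$:
$$I = - \log{\left(24 \right)} + \log{\left(17 \right)}.$$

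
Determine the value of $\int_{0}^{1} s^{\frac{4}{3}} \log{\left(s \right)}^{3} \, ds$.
$- \frac{486}{2401}$

Begin with the known integral
$$J(a) = \int_{0}^{1} s^{a} \, ds = \frac{1}{a + 1}.$$

Differentiating under the integral sign brings down a factor of $\ln s$:
$$\frac{dJ}{da} = \int_{0}^{1} s^{a} \log{\left(s \right)} \, ds = - \frac{1}{\left(a + 1\right)^{2}}.$$

Repeating $3$ times in total — each differentiation brings down another $\ln s$ — gives
$$\frac{d^{3}J}{da^{3}} = \int_{0}^{1} s^{a} \log{\left(s \right)}^{3} \, ds = - \frac{6}{\left(a + 1\right)^{4}},$$
and the integrand here is exactly the target integrand, so $I = - \frac{6}{\left(a + 1\right)^{4}}$.

Setting $a = \frac{4}{3}$:
$$I = - \frac{486}{2401}.$$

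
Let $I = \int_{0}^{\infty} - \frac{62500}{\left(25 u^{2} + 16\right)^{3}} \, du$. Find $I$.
$- \frac{9375 \pi}{4096}$

Recall the elementary integral
$$J(a) = \int_{0}^{\infty} - \frac{4}{a^{2} + u^{2}} \, du = - \frac{2 \pi}{a}.$$

Differentiating under the integral sign with respect to $a$,
$$\frac{dJ}{da} = \int_{0}^{\infty} \frac{8 a}{\left(a^{2} + u^{2}\right)^{2}} \, du = \frac{2 \pi}{a^{2}},$$
so $\int_{0}^{\infty} - \frac{4}{\left(a^{2} + u^{2}\right)^{2}} \, du = - \frac{\pi}{a^{3}}$.

Repeating — each differentiation of $1/(u^2+a^2)^j$ produces $-2ja/(u^2+a^2)^{j+1}$ — and dividing through by $-2ja$ at each step yields, after $2$ differentiations in total,
$$\int_{0}^{\infty} - \frac{4}{\left(a^{2} + u^{2}\right)^{3}} \, du = - \frac{3 \pi}{4 a^{5}}.$$

Setting $a = \frac{4}{5}$:
$$I = - \frac{9375 \pi}{4096}.$$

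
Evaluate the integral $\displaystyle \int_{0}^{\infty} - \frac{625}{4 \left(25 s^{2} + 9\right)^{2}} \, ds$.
$- \frac{125 \pi}{432}$

Begin with the known result
$$J(a) = \int_{0}^{\infty} - \frac{1}{4 \left(a^{2} + s^{2}\right)} \, ds = - \frac{\pi}{8 a}.$$

Differentiating under the integral sign with respect to $a$,
$$\frac{dJ}{da} = \int_{0}^{\infty} \frac{a}{2 \left(a^{2} + s^{2}\right)^{2}} \, ds = \frac{\pi}{8 a^{2}},$$
so $\int_{0}^{\infty} - \frac{1}{4 \left(a^{2} + s^{2}\right)^{2}} \, ds = - \frac{\pi}{16 a^{3}}$.

Setting $a = \frac{3}{5}$:
$$I = - \frac{125 \pi}{432}.$$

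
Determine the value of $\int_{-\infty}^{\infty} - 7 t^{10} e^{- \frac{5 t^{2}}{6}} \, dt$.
$- \frac{321489 \sqrt{30} \sqrt{\pi}}{3125}$

Begin with the known integral
$$J(a) = \int_{-\infty}^{\infty} - 7 e^{- a t^{2}} \, dt = - \frac{7 \sqrt{\pi}}{\sqrt{a}}.$$

Differentiating under the integral sign brings down a factor of $(-t^2)$:
$$\frac{dJ}{da} = \int_{-\infty}^{\infty} 7 t^{2} e^{- a t^{2}} \, dt = \frac{7 \sqrt{\pi}}{2 a^{\frac{3}{2}}}.$$

Repeating $5$ times in total — each differentiation brings down another $(-t^2)$ — gives
$$\frac{d^{5}J}{da^{5}} = \int_{-\infty}^{\infty} 7 t^{10} e^{- a t^{2}} \, dt = \frac{6615 \sqrt{\pi}}{32 a^{\frac{11}{2}}},$$
and the integrand here is $(-1)^{5}$ times the target integrand, so $I = (-1)^{5}\,\frac{d^{5}J}{da^{5}} = - \frac{6615 \sqrt{\pi}}{32 a^{\frac{11}{2}}}$.

Setting $a = \frac{5}{6}$:
$$I = - \frac{321489 \sqrt{30} \sqrt{\pi}}{3125}.$$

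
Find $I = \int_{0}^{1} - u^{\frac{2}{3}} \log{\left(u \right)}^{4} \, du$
$- \frac{5832}{3125}$

Start from the elementary integral
$$J(a) = \int_{0}^{1} - u^{a} \, du = - \frac{1}{a + 1}.$$

Differentiating under the integral sign brings down a factor of $\ln u$:
$$\frac{dJ}{da} = \int_{0}^{1} - u^{a} \log{\left(u \right)} \, du = \frac{1}{\left(a + 1\right)^{2}}.$$

Repeating $4$ times in total — each differentiation brings down another $\ln u$ — gives
$$\frac{d^{4}J}{da^{4}} = \int_{0}^{1} - u^{a} \log{\left(u \right)}^{4} \, du = - \frac{24}{\left(a + 1\right)^{5}},$$
and the integrand here is exactly the target integrand, so $I = - \frac{24}{\left(a + 1\right)^{5}}$.

Setting $a = \frac{2}{3}$:
$$I = - \frac{5832}{3125}.$$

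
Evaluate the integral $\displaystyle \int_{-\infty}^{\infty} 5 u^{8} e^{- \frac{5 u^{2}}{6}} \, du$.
$\frac{1701 \sqrt{30} \sqrt{\pi}}{125}$

Consider the simpler parametrised integral
$$J(a) = \int_{-\infty}^{\infty} 5 e^{- a u^{2}} \, du = \frac{5 \sqrt{\pi}}{\sqrt{a}}.$$

Differentiating under the integral sign brings down a factor of $(-u^2)$:
$$\frac{dJ}{da} = \int_{-\infty}^{\infty} - 5 u^{2} e^{- a u^{2}} \, du = - \frac{5 \sqrt{\pi}}{2 a^{\frac{3}{2}}}.$$

Repeating $4$ times in total — each differentiation brings down another $(-u^2)$ — gives
$$\frac{d^{4}J}{da^{4}} = \int_{-\infty}^{\infty} 5 u^{8} e^{- a u^{2}} \, du = \frac{525 \sqrt{\pi}}{16 a^{\frac{9}{2}}},$$
and the integrand here is exactly the target integrand, so $I = \frac{525 \sqrt{\pi}}{16 a^{\frac{9}{2}}}$.

Setting $a = \frac{5}{6}$:
$$I = \frac{1701 \sqrt{30} \sqrt{\pi}}{125}.$$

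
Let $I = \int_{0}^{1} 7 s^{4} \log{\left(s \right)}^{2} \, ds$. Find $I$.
$\frac{14}{125}$

Start from the elementary integral
$$J(a) = \int_{0}^{1} 7 s^{a} \, ds = \frac{7}{a + 1}.$$

Differentiating under the integral sign brings down a factor of $\ln s$:
$$\frac{dJ}{da} = \int_{0}^{1} 7 s^{a} \log{\left(s \right)} \, ds = - \frac{7}{\left(a + 1\right)^{2}}.$$

Repeating twice in total — each differentiation brings down another $\ln s$ — gives
$$\frac{d^{2}J}{da^{2}} = \int_{0}^{1} 7 s^{a} \log{\left(s \right)}^{2} \, ds = \frac{14}{\left(a + 1\right)^{3}},$$
and the integrand here is exactly the target integrand, so $I = \frac{14}{\left(a + 1\right)^{3}}$.

Setting $a = 4$:
$$I = \frac{14}{125}.$$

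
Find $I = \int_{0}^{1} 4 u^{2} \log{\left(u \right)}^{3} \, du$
$- \frac{8}{27}$

Start from the elementary integral
$$J(a) = \int_{0}^{1} 4 u^{a} \, du = \frac{4}{a + 1}.$$

Differentiating under the integral sign brings down a factor of $\ln u$:
$$\frac{dJ}{da} = \int_{0}^{1} 4 u^{a} \log{\left(u \right)} \, du = - \frac{4}{\left(a + 1\right)^{2}}.$$

Repeating $3$ times in total — each differentiation brings down another $\ln u$ — gives
$$\frac{d^{3}J}{da^{3}} = \int_{0}^{1} 4 u^{a} \log{\left(u \right)}^{3} \, du = - \frac{24}{\left(a + 1\right)^{4}},$$
and the integrand here is exactly the target integrand, so $I = - \frac{24}{\left(a + 1\right)^{4}}$.

Setting $a = 2$:
$$I = - \frac{8}{27}.$$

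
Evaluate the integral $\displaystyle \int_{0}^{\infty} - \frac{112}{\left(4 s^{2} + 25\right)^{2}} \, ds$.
$- \frac{14 \pi}{125}$

Begin with the known result
$$J(a) = \int_{0}^{\infty} - \frac{7}{a^{2} + s^{2}} \, ds = - \frac{7 \pi}{2 a}.$$

Differentiating under the integral sign with respect to $a$,
$$\frac{dJ}{da} = \int_{0}^{\infty} \frac{14 a}{\left(a^{2} + s^{2}\right)^{2}} \, ds = \frac{7 \pi}{2 a^{2}},$$
so $\int_{0}^{\infty} - \frac{7}{\left(a^{2} + s^{2}\right)^{2}} \, ds = - \frac{7 \pi}{4 a^{3}}$.

Setting $a = \frac{5}{2}$:
$$I = - \frac{14 \pi}{125}.$$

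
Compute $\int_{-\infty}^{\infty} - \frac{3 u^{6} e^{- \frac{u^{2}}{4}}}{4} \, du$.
$- 180 \sqrt{\pi}$

Consider the simpler parametrised integral
$$J(a) = \int_{-\infty}^{\infty} - \frac{3 e^{- a u^{2}}}{4} \, du = - \frac{3 \sqrt{\pi}}{4 \sqrt{a}}.$$

Differentiating under the integral sign brings down a factor of $(-u^2)$:
$$\frac{dJ}{da} = \int_{-\infty}^{\infty} \frac{3 u^{2} e^{- a u^{2}}}{4} \, du = \frac{3 \sqrt{\pi}}{8 a^{\frac{3}{2}}}.$$

Repeating $3$ times in total — each differentiation brings down another $(-u^2)$ — gives
$$\frac{d^{3}J}{da^{3}} = \int_{-\infty}^{\infty} \frac{3 u^{6} e^{- a u^{2}}}{4} \, du = \frac{45 \sqrt{\pi}}{32 a^{\frac{7}{2}}},$$
and the integrand here is $(-1)^{3}$ times the target integrand, so $I = (-1)^{3}\,\frac{d^{3}J}{da^{3}} = - \frac{45 \sqrt{\pi}}{32 a^{\frac{7}{2}}}$.

Setting $a = \frac{1}{4}$:
$$I = - 180 \sqrt{\pi}.$$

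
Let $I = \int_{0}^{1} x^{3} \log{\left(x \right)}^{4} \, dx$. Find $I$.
$\frac{3}{128}$

Consider the simpler parametrised integral
$$J(a) = \int_{0}^{1} x^{a} \, dx = \frac{1}{a + 1}.$$

Differentiating under the integral sign brings down a factor of $\ln x$:
$$\frac{dJ}{da} = \int_{0}^{1} x^{a} \log{\left(x \right)} \, dx = - \frac{1}{\left(a + 1\right)^{2}}.$$

Repeating $4$ times in total — each differentiation brings down another $\ln x$ — gives
$$\frac{d^{4}J}{da^{4}} = \int_{0}^{1} x^{a} \log{\left(x \right)}^{4} \, dx = \frac{24}{\left(a + 1\right)^{5}},$$
and the integrand here is exactly the target integrand, so $I = \frac{24}{\left(a + 1\right)^{5}}$.

Setting $a = 3$:
$$I = \frac{3}{128}.$$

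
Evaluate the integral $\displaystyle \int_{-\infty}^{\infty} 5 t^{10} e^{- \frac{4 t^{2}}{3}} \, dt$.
$\frac{1148175 \sqrt{3} \sqrt{\pi}}{65536}$

Consider the simpler parametrised integral
$$J(a) = \int_{-\infty}^{\infty} 5 e^{- a t^{2}} \, dt = \frac{5 \sqrt{\pi}}{\sqrt{a}}.$$

Differentiating under the integral sign brings down a factor of $(-t^2)$:
$$\frac{dJ}{da} = \int_{-\infty}^{\infty} - 5 t^{2} e^{- a t^{2}} \, dt = - \frac{5 \sqrt{\pi}}{2 a^{\frac{3}{2}}}.$$

Repeating $5$ times in total — each differentiation brings down another $(-t^2)$ — gives
$$\frac{d^{5}J}{da^{5}} = \int_{-\infty}^{\infty} - 5 t^{10} e^{- a t^{2}} \, dt = - \frac{4725 \sqrt{\pi}}{32 a^{\frac{11}{2}}},$$
and the integrand here is $(-1)^{5}$ times the target integrand, so $I = (-1)^{5}\,\frac{d^{5}J}{da^{5}} = \frac{4725 \sqrt{\pi}}{32 a^{\frac{11}{2}}}$.

Setting $a = \frac{4}{3}$:
$$I = \frac{1148175 \sqrt{3} \sqrt{\pi}}{65536}.$$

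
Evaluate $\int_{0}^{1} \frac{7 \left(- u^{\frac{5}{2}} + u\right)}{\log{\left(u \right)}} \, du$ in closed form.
$\log{\left(\frac{16384}{823543} \right)}$

Replace the exponent $\frac{5}{2}$ by a parameter $a$: let $I(a) = \int_{0}^{1} \frac{7 \left(u - u^{a}\right)}{\log{\left(u \right)}} \, du$.

Since $\dfrac{\partial}{\partial a}\,u^{a} = u^{a} \ln u$, the $\ln u$ in the denominator cancels and
$$\frac{dI}{da} = \int_{0}^{1} -7 u^{a} \, du = -7 \left[\frac{u^{a+1}}{a+1}\right]_0^1 = - \frac{7}{a + 1}.$$

Integrating with respect to $a$ gives $I(a) = \log{\left(\frac{128}{\left(a + 1\right)^{7}} \right)} + C$.

At $a = 1$ the integrand is identically $0$, so $I(1) = 0$. The closed form gives $0$, hence $C = 0$.

Setting $a = \frac{5}{2}$:
$$I = \log{\left(\frac{16384}{823543} \right)}.$$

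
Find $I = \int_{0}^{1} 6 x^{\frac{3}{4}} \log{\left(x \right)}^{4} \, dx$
$\frac{147456}{16807}$

Begin with the known integral
$$J(a) = \int_{0}^{1} 6 x^{a} \, dx = \frac{6}{a + 1}.$$

Differentiating under the integral sign brings down a factor of $\ln x$:
$$\frac{dJ}{da} = \int_{0}^{1} 6 x^{a} \log{\left(x \right)} \, dx = - \frac{6}{\left(a + 1\right)^{2}}.$$

Repeating $4$ times in total — each differentiation brings down another $\ln x$ — gives
$$\frac{d^{4}J}{da^{4}} = \int_{0}^{1} 6 x^{a} \log{\left(x \right)}^{4} \, dx = \frac{144}{\left(a + 1\right)^{5}},$$
and the integrand here is exactly the target integrand, so $I = \frac{144}{\left(a + 1\right)^{5}}$.

Setting $a = \frac{3}{4}$:
$$I = \frac{147456}{16807}.$$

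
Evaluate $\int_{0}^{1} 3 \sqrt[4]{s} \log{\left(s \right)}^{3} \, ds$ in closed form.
$- \frac{4608}{625}$

Consider the simpler parametrised integral
$$J(a) = \int_{0}^{1} 3 s^{a} \, ds = \frac{3}{a + 1}.$$

Differentiating under the integral sign brings down a factor of $\ln s$:
$$\frac{dJ}{da} = \int_{0}^{1} 3 s^{a} \log{\left(s \right)} \, ds = - \frac{3}{\left(a + 1\right)^{2}}.$$

Repeating $3$ times in total — each differentiation brings down another $\ln s$ — gives
$$\frac{d^{3}J}{da^{3}} = \int_{0}^{1} 3 s^{a} \log{\left(s \right)}^{3} \, ds = - \frac{18}{\left(a + 1\right)^{4}},$$
and the integrand here is exactly the target integrand, so $I = - \frac{18}{\left(a + 1\right)^{4}}$.

Setting $a = \frac{1}{4}$:
$$I = - \frac{4608}{625}.$$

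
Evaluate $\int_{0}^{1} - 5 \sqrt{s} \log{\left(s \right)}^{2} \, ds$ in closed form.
$- \frac{80}{27}$

Consider the simpler parametrised integral
$$J(a) = \int_{0}^{1} - 5 s^{a} \, ds = - \frac{5}{a + 1}.$$

Differentiating under the integral sign brings down a factor of $\ln s$:
$$\frac{dJ}{da} = \int_{0}^{1} - 5 s^{a} \log{\left(s \right)} \, ds = \frac{5}{\left(a + 1\right)^{2}}.$$

Repeating twice in total — each differentiation brings down another $\ln s$ — gives
$$\frac{d^{2}J}{da^{2}} = \int_{0}^{1} - 5 s^{a} \log{\left(s \right)}^{2} \, ds = - \frac{10}{\left(a + 1\right)^{3}},$$
and the integrand here is exactly the target integrand, so $I = - \frac{10}{\left(a + 1\right)^{3}}$.

Setting $a = \frac{1}{2}$:
$$I = - \frac{80}{27}.$$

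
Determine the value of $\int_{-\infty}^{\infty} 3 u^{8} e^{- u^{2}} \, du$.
$\frac{315 \sqrt{\pi}}{16}$

Consider the simpler parametrised integral
$$J(a) = \int_{-\infty}^{\infty} 3 e^{- a u^{2}} \, du = \frac{3 \sqrt{\pi}}{\sqrt{a}}.$$

Differentiating under the integral sign brings down a factor of $(-u^2)$:
$$\frac{dJ}{da} = \int_{-\infty}^{\infty} - 3 u^{2} e^{- a u^{2}} \, du = - \frac{3 \sqrt{\pi}}{2 a^{\frac{3}{2}}}.$$

Repeating $4$ times in total — each differentiation brings down another $(-u^2)$ — gives
$$\frac{d^{4}J}{da^{4}} = \int_{-\infty}^{\infty} 3 u^{8} e^{- a u^{2}} \, du = \frac{315 \sqrt{\pi}}{16 a^{\frac{9}{2}}},$$
and the integrand here is exactly the target integrand, so $I = \frac{315 \sqrt{\pi}}{16 a^{\frac{9}{2}}}$.

Setting $a = 1$:
$$I = \frac{315 \sqrt{\pi}}{16}.$$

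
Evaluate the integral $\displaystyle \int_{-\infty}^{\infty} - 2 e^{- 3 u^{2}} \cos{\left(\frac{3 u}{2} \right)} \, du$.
$- \frac{2 \sqrt{3} \sqrt{\pi}}{3 e^{\frac{3}{16}}}$

Define $I(b) = \int_{-\infty}^{\infty} - 2 e^{- 3 u^{2}} \cos{\left(b u \right)} \, du$.

Differentiating under the integral sign,
$$I'(b) = \int_{-\infty}^{\infty} 2 u e^{- 3 u^{2}} \sin{\left(b u \right)} \, du.$$

Integrate $\int_{-\infty}^{\infty} u \sin(b u)\, e^{- 3 u^{2}}\, du$ by parts with $w = \sin(b u)$ and $dv = u\, e^{- 3 u^{2}}\, du$, giving $v = - \frac{e^{- 3 u^{2}}}{6}$. The boundary term vanishes and
$$\int_{-\infty}^{\infty} u \sin(b u)\, e^{- 3 u^{2}}\, du = \frac{b}{6} \int_{-\infty}^{\infty} \cos(b u)\, e^{- 3 u^{2}}\, du,$$
so $I'(b) = - \frac{b}{6}\, I(b)$.

This is a separable first-order ODE; solving with the initial condition $I(0) = \int_{-\infty}^{\infty} - 2 e^{- 3 u^{2}}\,du = - \frac{2 \sqrt{3} \sqrt{\pi}}{3}$ gives
$$I(b) = - \frac{2 \sqrt{3} \sqrt{\pi} e^{- \frac{b^{2}}{12}}}{3}.$$

Setting $b = \frac{3}{2}$:
$$I = - \frac{2 \sqrt{3} \sqrt{\pi}}{3 e^{\frac{3}{16}}}.$$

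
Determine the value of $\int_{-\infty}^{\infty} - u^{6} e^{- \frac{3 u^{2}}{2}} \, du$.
$- \frac{5 \sqrt{6} \sqrt{\pi}}{27}$

Begin with the known integral
$$J(a) = \int_{-\infty}^{\infty} - e^{- a u^{2}} \, du = - \frac{\sqrt{\pi}}{\sqrt{a}}.$$

Differentiating under the integral sign brings down a factor of $(-u^2)$:
$$\frac{dJ}{da} = \int_{-\infty}^{\infty} u^{2} e^{- a u^{2}} \, du = \frac{\sqrt{\pi}}{2 a^{\frac{3}{2}}}.$$

Repeating $3$ times in total — each differentiation brings down another $(-u^2)$ — gives
$$\frac{d^{3}J}{da^{3}} = \int_{-\infty}^{\infty} u^{6} e^{- a u^{2}} \, du = \frac{15 \sqrt{\pi}}{8 a^{\frac{7}{2}}},$$
and the integrand here is $(-1)^{3}$ times the target integrand, so $I = (-1)^{3}\,\frac{d^{3}J}{da^{3}} = - \frac{15 \sqrt{\pi}}{8 a^{\frac{7}{2}}}$.

Setting $a = \frac{3}{2}$:
$$I = - \frac{5 \sqrt{6} \sqrt{\pi}}{27}.$$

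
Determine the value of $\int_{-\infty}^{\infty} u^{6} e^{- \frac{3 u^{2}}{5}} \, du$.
$\frac{625 \sqrt{15} \sqrt{\pi}}{216}$

Start from the elementary integral
$$J(a) = \int_{-\infty}^{\infty} e^{- a u^{2}} \, du = \frac{\sqrt{\pi}}{\sqrt{a}}.$$

Differentiating under the integral sign brings down a factor of $(-u^2)$:
$$\frac{dJ}{da} = \int_{-\infty}^{\infty} - u^{2} e^{- a u^{2}} \, du = - \frac{\sqrt{\pi}}{2 a^{\frac{3}{2}}}.$$

Repeating $3$ times in total — each differentiation brings down another $(-u^2)$ — gives
$$\frac{d^{3}J}{da^{3}} = \int_{-\infty}^{\infty} - u^{6} e^{- a u^{2}} \, du = - \frac{15 \sqrt{\pi}}{8 a^{\frac{7}{2}}},$$
and the integrand here is $(-1)^{3}$ times the target integrand, so $I = (-1)^{3}\,\frac{d^{3}J}{da^{3}} = \frac{15 \sqrt{\pi}}{8 a^{\frac{7}{2}}}$.

Setting $a = \frac{3}{5}$:
$$I = \frac{625 \sqrt{15} \sqrt{\pi}}{216}.$$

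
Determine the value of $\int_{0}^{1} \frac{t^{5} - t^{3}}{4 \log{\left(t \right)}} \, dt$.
$- \frac{\log{\left(2 \right)}}{2} + \frac{\log{\left(6 \right)}}{4}$

Consider the one-parameter family: let $I(a) = \int_{0}^{1} \frac{t^{5} - t^{a}}{4 \log{\left(t \right)}} \, dt$.

Since $\dfrac{\partial}{\partial a}\,t^{a} = t^{a} \ln t$, the $\ln t$ in the denominator cancels and
$$\frac{dI}{da} = \int_{0}^{1} - \frac{1}{4} t^{a} \, dt = - \frac{1}{4} \left[\frac{t^{a+1}}{a+1}\right]_0^1 = - \frac{1}{4 a + 4}.$$

Integrating with respect to $a$ gives $I(a) = - \frac{\log{\left(a + 1 \right)}}{4} + \frac{\log{\left(6 \right)}}{4} + C$.

At $a = 5$ the integrand is identically $0$, so $I(5) = 0$. The closed form gives $0$, hence $C = 0$.

Setting $a = 3$:
$$I = - \frac{\log{\left(2 \right)}}{2} + \frac{\log{\left(6 \right)}}{4}.$$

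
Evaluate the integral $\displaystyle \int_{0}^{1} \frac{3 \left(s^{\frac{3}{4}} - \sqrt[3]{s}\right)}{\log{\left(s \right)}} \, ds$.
$- \log{\left(\frac{4096}{9261} \right)}$

Consider the one-parameter family: let $I(a) = \int_{0}^{1} \frac{3 \left(s^{\frac{3}{4}} - s^{a}\right)}{\log{\left(s \right)}} \, ds$.

Since $\dfrac{\partial}{\partial a}\,s^{a} = s^{a} \ln s$, the $\ln s$ in the denominator cancels and
$$\frac{dI}{da} = \int_{0}^{1} -3 s^{a} \, ds = -3 \left[\frac{s^{a+1}}{a+1}\right]_0^1 = - \frac{3}{a + 1}.$$

Integrating with respect to $a$ gives $I(a) = - \log{\left(\frac{64 \left(a + 1\right)^{3}}{343} \right)} + C$.

At $a = \frac{3}{4}$ the integrand is identically $0$, so $I(\frac{3}{4}) = 0$. The closed form gives $0$, hence $C = 0$.

Setting $a = \frac{1}{3}$:
$$I = - \log{\left(\frac{4096}{9261} \right)}.$$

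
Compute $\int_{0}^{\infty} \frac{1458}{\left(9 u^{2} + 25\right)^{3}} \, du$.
$\frac{729 \pi}{25000}$

Start from the standard arctangent integral
$$J(a) = \int_{0}^{\infty} \frac{2}{a^{2} + u^{2}} \, du = \frac{\pi}{a}.$$

Differentiating under the integral sign with respect to $a$,
$$\frac{dJ}{da} = \int_{0}^{\infty} - \frac{4 a}{\left(a^{2} + u^{2}\right)^{2}} \, du = - \frac{\pi}{a^{2}},$$
so $\int_{0}^{\infty} \frac{2}{\left(a^{2} + u^{2}\right)^{2}} \, du = \frac{\pi}{2 a^{3}}$.

Repeating — each differentiation of $1/(u^2+a^2)^j$ produces $-2ja/(u^2+a^2)^{j+1}$ — and dividing through by $-2ja$ at each step yields, after $2$ differentiations in total,
$$\int_{0}^{\infty} \frac{2}{\left(a^{2} + u^{2}\right)^{3}} \, du = \frac{3 \pi}{8 a^{5}}.$$

Setting $a = \frac{5}{3}$:
$$I = \frac{729 \pi}{25000}.$$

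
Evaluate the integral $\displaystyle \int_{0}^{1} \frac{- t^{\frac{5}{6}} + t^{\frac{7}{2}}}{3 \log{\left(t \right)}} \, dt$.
$- \frac{\log{\left(11 \right)}}{3} + \log{\left(3 \right)}$

Consider the one-parameter family: let $I(a) = \int_{0}^{1} \frac{- t^{\frac{5}{6}} + t^{a}}{3 \log{\left(t \right)}} \, dt$.

Since $\dfrac{\partial}{\partial a}\,t^{a} = t^{a} \ln t$, the $\ln t$ in the denominator cancels and
$$\frac{dI}{da} = \int_{0}^{1} \frac{1}{3} t^{a} \, dt = \frac{1}{3} \left[\frac{t^{a+1}}{a+1}\right]_0^1 = \frac{1}{3 \left(a + 1\right)}.$$

Integrating with respect to $a$ gives $I(a) = \frac{\log{\left(a + 1 \right)}}{3} - \frac{\log{\left(11 \right)}}{3} + \frac{\log{\left(6 \right)}}{3} + C$.

At $a = \frac{5}{6}$ the integrand is identically $0$, so $I(\frac{5}{6}) = 0$. The closed form gives $0$, hence $C = 0$.

Setting $a = \frac{7}{2}$:
$$I = - \frac{\log{\left(11 \right)}}{3} + \log{\left(3 \right)}.$$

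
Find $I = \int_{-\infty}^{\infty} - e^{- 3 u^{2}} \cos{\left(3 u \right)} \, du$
$- \frac{\sqrt{3} \sqrt{\pi}}{3 e^{\frac{3}{4}}}$

Define $I(b) = \int_{-\infty}^{\infty} - e^{- 3 u^{2}} \cos{\left(b u \right)} \, du$.

Differentiating under the integral sign,
$$I'(b) = \int_{-\infty}^{\infty} u e^{- 3 u^{2}} \sin{\left(b u \right)} \, du.$$

Integrate $\int_{-\infty}^{\infty} u \sin(b u)\, e^{- 3 u^{2}}\, du$ by parts with $w = \sin(b u)$ and $dv = u\, e^{- 3 u^{2}}\, du$, giving $v = - \frac{e^{- 3 u^{2}}}{6}$. The boundary term vanishes and
$$\int_{-\infty}^{\infty} u \sin(b u)\, e^{- 3 u^{2}}\, du = \frac{b}{6} \int_{-\infty}^{\infty} \cos(b u)\, e^{- 3 u^{2}}\, du,$$
so $I'(b) = - \frac{b}{6}\, I(b)$.

This is a separable first-order ODE; solving with the initial condition $I(0) = \int_{-\infty}^{\infty} - e^{- 3 u^{2}}\,du = - \frac{\sqrt{3} \sqrt{\pi}}{3}$ gives
$$I(b) = - \frac{\sqrt{3} \sqrt{\pi} e^{- \frac{b^{2}}{12}}}{3}.$$

Setting $b = 3$:
$$I = - \frac{\sqrt{3} \sqrt{\pi}}{3 e^{\frac{3}{4}}}.$$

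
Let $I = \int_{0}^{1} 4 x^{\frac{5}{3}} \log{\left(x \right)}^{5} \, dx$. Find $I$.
$- \frac{10935}{8192}$

Start from the elementary integral
$$J(a) = \int_{0}^{1} 4 x^{a} \, dx = \frac{4}{a + 1}.$$

Differentiating under the integral sign brings down a factor of $\ln x$:
$$\frac{dJ}{da} = \int_{0}^{1} 4 x^{a} \log{\left(x \right)} \, dx = - \frac{4}{\left(a + 1\right)^{2}}.$$

Repeating $5$ times in total — each differentiation brings down another $\ln x$ — gives
$$\frac{d^{5}J}{da^{5}} = \int_{0}^{1} 4 x^{a} \log{\left(x \right)}^{5} \, dx = - \frac{480}{\left(a + 1\right)^{6}},$$
and the integrand here is exactly the target integrand, so $I = - \frac{480}{\left(a + 1\right)^{6}}$.

Setting $a = \frac{5}{3}$:
$$I = - \frac{10935}{8192}.$$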